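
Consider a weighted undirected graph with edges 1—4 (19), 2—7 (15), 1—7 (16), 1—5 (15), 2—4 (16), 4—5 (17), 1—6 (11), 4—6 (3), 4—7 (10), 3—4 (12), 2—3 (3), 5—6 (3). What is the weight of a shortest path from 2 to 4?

15

Some routes from 2 to 4:
2→7→4: 15 + 10 = 25
2→7→1→4: 15 + 16 + 19 = 50
2→4: 16
2→3→4: 3 + 12 = 15
2→7→1→6→4: 15 + 16 + 11 + 3 = 45
The minimum is 15.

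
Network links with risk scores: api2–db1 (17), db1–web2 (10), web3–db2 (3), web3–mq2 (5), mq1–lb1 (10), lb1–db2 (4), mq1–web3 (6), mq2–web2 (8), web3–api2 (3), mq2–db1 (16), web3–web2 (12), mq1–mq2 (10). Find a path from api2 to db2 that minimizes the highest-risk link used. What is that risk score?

Checking several routes:
api2 - web3 - mq2 - mq1 - lb1 - db2: max(3, 5, 10, 10, 4) = 10
api2 - web3 - db2: max(3, 3) = 3
api2 - web3 - mq1 - lb1 - db2: max(3, 6, 10, 4) = 10
api2 - web3 - web2 - mq2 - mq1 - lb1 - db2: max(3, 12, 8, 10, 10, 4) = 12
api2 - web3 - web2 - db1 - mq2 - mq1 - lb1 - db2: max(3, 12, 10, 16, 10, 10, 4) = 16
The minimum achievable maximum is 3.

3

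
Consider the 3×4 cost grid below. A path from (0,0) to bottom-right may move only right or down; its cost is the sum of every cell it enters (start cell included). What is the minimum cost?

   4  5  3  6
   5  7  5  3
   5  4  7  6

26

One optimal route is r0c0 r0c1 r0c2 r1c2 r1c3 r2c3.
Its cost is 4 + 5 + 3 + 5 + 3 + 6 = 26.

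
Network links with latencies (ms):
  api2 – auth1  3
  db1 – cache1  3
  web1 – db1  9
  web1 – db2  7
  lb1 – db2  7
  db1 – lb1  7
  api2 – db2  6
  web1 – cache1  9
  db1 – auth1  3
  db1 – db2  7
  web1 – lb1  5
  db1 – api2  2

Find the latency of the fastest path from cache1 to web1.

Checking several routes:
cache1-web1: 9
cache1-db1-lb1-web1: 3 + 7 + 5 = 15
cache1-db1-web1: 3 + 9 = 12
cache1-db1-db2-web1: 3 + 7 + 7 = 17
The minimum is 9 ms.

9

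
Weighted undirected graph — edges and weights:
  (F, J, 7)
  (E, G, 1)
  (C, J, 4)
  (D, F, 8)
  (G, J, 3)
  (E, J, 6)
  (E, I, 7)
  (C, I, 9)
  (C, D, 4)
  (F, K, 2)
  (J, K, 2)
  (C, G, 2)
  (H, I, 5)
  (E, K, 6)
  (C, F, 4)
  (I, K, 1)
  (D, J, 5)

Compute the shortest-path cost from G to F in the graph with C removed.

7

A few of the G→F routes:
G → J → F: 3 + 7 = 10
G → J → K → F: 3 + 2 + 2 = 7
G → E → K → F: 1 + 6 + 2 = 9
Best route has total 7.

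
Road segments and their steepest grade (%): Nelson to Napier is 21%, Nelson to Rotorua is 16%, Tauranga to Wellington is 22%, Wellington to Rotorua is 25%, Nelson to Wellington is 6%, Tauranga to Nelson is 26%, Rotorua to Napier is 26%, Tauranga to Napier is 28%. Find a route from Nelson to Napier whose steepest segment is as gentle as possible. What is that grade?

21

Comparing a few candidate routes:
Nelson→Tauranga→Wellington→Rotorua→Napier: max(26, 22, 25, 26) = 26
Nelson→Napier: max(21) = 21
Nelson→Rotorua→Napier: max(16, 26) = 26
The minimum achievable maximum is 21%.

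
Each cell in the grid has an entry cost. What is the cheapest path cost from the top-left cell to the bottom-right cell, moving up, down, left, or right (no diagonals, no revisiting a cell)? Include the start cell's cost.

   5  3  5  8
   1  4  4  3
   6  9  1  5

One optimal route is (0,0) -> (1,0) -> (1,1) -> (1,2) -> (2,2) -> (2,3).
Its cost is 5 + 1 + 4 + 4 + 1 + 5 = 20.

20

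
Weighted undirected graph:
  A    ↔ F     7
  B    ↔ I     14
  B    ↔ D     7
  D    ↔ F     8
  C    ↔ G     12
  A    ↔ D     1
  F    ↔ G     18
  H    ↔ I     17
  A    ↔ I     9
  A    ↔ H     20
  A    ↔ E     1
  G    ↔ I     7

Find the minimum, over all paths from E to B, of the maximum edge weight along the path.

7

Some routes from E to B:
E→A→D→F→G→I→B: max(1, 1, 8, 18, 7, 14) = 18
E→A→D→B: max(1, 1, 7) = 7
E→A→F→D→B: max(1, 7, 8, 7) = 8
E→A→I→B: max(1, 9, 14) = 14
Best route has worst link 7.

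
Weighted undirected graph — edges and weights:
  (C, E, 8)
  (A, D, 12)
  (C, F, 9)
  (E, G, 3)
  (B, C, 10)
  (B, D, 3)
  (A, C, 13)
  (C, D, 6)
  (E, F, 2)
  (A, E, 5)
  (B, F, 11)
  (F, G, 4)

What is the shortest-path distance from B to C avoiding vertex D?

A few of the B→C routes:
B→F→G→E→C: 11 + 4 + 3 + 8 = 26
B→C: 10
B→F→E→A→C: 11 + 2 + 5 + 13 = 31
B→F→C: 11 + 9 = 20
B→F→E→C: 11 + 2 + 8 = 21
Shortest: 10.

10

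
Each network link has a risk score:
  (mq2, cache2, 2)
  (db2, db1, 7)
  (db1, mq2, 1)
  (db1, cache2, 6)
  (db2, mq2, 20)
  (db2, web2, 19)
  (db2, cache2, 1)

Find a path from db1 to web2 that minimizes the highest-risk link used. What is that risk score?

19

Paths from db1 to web2:
db1 → db2 → web2: max(7, 19) = 19
db1 → cache2 → mq2 → db2 → web2: max(6, 2, 20, 19) = 20
db1 → mq2 → cache2 → db2 → web2: max(1, 2, 1, 19) = 19
db1 → cache2 → db2 → web2: max(6, 1, 19) = 19
db1 → mq2 → db2 → web2: max(1, 20, 19) = 20
The minimum achievable maximum is 19.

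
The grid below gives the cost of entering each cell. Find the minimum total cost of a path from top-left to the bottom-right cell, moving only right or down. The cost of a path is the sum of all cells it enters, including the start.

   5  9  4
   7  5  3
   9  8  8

Cheapest: (0,0) (1,0) (1,1) (1,2) (2,2)
  5 + 7 + 5 + 3 + 8 = 28
(Top row then right column would cost 29.)

28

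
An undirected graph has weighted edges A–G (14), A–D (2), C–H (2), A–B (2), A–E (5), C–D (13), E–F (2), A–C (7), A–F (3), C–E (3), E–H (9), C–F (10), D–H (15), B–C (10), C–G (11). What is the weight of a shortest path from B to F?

A few of the B→F routes:
B-A-E-F: 2 + 5 + 2 = 9
B-A-F: 2 + 3 = 5
B-A-C-E-F: 2 + 7 + 3 + 2 = 14
B-A-C-F: 2 + 7 + 10 = 19
B-C-E-F: 10 + 3 + 2 = 15
Shortest: 5.

5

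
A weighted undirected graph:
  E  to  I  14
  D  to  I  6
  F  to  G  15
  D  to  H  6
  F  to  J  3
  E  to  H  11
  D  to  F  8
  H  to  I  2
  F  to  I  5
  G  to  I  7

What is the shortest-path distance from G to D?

13

Comparing a few candidate routes:
G→I→D: 7 + 6 = 13
G→I→F→D: 7 + 5 + 8 = 20
G→I→H→D: 7 + 2 + 6 = 15
Best route has total 13.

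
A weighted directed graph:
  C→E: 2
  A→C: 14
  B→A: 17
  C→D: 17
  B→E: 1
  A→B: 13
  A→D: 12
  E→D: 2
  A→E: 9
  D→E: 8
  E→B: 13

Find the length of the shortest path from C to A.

32

Candidate routes:
C→D→E→B→A: 17 + 8 + 13 + 17 = 55
C→E→B→A: 2 + 13 + 17 = 32
The minimum is 32.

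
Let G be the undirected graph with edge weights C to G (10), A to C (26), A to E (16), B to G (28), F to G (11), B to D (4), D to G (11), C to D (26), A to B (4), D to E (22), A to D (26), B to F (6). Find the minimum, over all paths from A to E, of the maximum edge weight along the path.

Checking several routes:
A - B - D - E: max(4, 4, 22) = 22
A - C - G - D - E: max(26, 10, 11, 22) = 26
A - B - F - G - D - E: max(4, 6, 11, 11, 22) = 22
A - C - G - F - B - D - E: max(26, 10, 11, 6, 4, 22) = 26
A - D - E: max(26, 22) = 26
A - E: max(16) = 16
The minimum achievable maximum is 16.

16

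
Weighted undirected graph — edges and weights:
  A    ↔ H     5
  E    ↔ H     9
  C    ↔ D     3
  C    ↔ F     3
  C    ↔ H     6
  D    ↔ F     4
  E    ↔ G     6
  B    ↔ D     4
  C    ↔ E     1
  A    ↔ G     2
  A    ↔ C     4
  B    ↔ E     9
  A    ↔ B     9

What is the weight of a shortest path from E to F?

Comparing a few candidate routes:
E→G→A→C→F: 6 + 2 + 4 + 3 = 15
E→B→D→C→F: 9 + 4 + 3 + 3 = 19
E→C→F: 1 + 3 = 4
E→B→D→F: 9 + 4 + 4 = 17
E→H→C→F: 9 + 6 + 3 = 18
E→C→D→F: 1 + 3 + 4 = 8
Best route has total 4.

4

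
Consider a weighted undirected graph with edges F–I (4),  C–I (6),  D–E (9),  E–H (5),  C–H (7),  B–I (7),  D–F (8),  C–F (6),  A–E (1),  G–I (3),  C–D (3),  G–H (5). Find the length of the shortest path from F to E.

Some routes from F to E:
F-C-H-E: 6 + 7 + 5 = 18
F-I-C-D-E: 4 + 6 + 3 + 9 = 22
F-I-C-H-E: 4 + 6 + 7 + 5 = 22
F-I-G-H-E: 4 + 3 + 5 + 5 = 17
F-C-D-E: 6 + 3 + 9 = 18
F-D-E: 8 + 9 = 17
Best route has total 17.

17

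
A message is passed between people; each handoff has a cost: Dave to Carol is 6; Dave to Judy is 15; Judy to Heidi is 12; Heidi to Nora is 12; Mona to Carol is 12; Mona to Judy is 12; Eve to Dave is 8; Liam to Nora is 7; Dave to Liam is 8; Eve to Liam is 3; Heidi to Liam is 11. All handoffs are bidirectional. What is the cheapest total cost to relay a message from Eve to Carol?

14

A few of the Eve→Carol routes:
Eve - Dave - Carol: 8 + 6 = 14
Eve - Liam - Dave - Carol: 3 + 8 + 6 = 17
Eve - Dave - Judy - Mona - Carol: 8 + 15 + 12 + 12 = 47
Eve - Liam - Heidi - Judy - Dave - Carol: 3 + 11 + 12 + 15 + 6 = 47
Eve - Liam - Dave - Judy - Mona - Carol: 3 + 8 + 15 + 12 + 12 = 50
Eve - Liam - Heidi - Judy - Mona - Carol: 3 + 11 + 12 + 12 + 12 = 50
Shortest: 14.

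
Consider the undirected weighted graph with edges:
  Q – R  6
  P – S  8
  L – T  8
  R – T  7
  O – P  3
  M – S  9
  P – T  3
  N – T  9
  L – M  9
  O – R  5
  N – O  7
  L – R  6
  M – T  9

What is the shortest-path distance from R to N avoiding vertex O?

16

Paths from R to N avoiding O:
R→L→T→N: 6 + 8 + 9 = 23
R→L→M→S→P→T→N: 6 + 9 + 9 + 8 + 3 + 9 = 44
R→L→M→T→N: 6 + 9 + 9 + 9 = 33
R→T→N: 7 + 9 = 16
Best route has total 16.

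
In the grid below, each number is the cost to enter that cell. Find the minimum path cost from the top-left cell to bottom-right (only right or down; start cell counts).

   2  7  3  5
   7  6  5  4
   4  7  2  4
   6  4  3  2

One optimal route is r0c0 → r0c1 → r0c2 → r1c2 → r2c2 → r3c2 → r3c3.
Its cost is 2 + 7 + 3 + 5 + 2 + 3 + 2 = 24.
(Top row then right column would cost 27.)

24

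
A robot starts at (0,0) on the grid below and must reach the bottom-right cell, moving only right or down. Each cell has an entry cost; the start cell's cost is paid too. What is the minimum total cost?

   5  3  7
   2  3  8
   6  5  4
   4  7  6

25

Best path: r0c0 r1c0 r1c1 r2c1 r2c2 r3c2
Cost: 5 + 2 + 3 + 5 + 4 + 6 = 25
For comparison, the top-then-right route costs 33.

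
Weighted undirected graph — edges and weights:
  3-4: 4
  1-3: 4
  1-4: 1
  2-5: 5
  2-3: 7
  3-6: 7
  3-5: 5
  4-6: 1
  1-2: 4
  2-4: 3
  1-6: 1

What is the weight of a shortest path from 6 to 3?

Some routes from 6 to 3:
6 -> 3: 7
6 -> 4 -> 1 -> 3: 1 + 1 + 4 = 6
6 -> 1 -> 3: 1 + 4 = 5
6 -> 1 -> 4 -> 3: 1 + 1 + 4 = 6
6 -> 4 -> 3: 1 + 4 = 5
Best route has total 5.

5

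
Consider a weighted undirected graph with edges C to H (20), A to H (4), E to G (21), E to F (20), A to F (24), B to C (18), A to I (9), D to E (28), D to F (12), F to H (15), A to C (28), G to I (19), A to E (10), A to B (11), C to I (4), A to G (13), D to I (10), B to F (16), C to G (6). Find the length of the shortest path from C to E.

23

Some routes from C to E:
C -> G -> E: 6 + 21 = 27
C -> G -> A -> E: 6 + 13 + 10 = 29
C -> I -> A -> E: 4 + 9 + 10 = 23
Shortest: 23.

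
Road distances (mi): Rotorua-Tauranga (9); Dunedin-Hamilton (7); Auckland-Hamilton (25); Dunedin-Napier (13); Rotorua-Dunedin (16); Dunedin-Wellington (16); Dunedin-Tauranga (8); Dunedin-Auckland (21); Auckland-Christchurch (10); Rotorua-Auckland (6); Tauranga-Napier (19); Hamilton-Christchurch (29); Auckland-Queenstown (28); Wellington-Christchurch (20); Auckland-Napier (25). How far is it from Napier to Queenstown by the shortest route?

53

Some routes from Napier to Queenstown:
Napier -> Dunedin -> Auckland -> Queenstown: 13 + 21 + 28 = 62
Napier -> Auckland -> Queenstown: 25 + 28 = 53
Napier -> Dunedin -> Tauranga -> Rotorua -> Auckland -> Queenstown: 13 + 8 + 9 + 6 + 28 = 64
Napier -> Tauranga -> Rotorua -> Auckland -> Queenstown: 19 + 9 + 6 + 28 = 62
Napier -> Dunedin -> Hamilton -> Auckland -> Queenstown: 13 + 7 + 25 + 28 = 73
Napier -> Dunedin -> Rotorua -> Auckland -> Queenstown: 13 + 16 + 6 + 28 = 63
Best route has total 53 mi.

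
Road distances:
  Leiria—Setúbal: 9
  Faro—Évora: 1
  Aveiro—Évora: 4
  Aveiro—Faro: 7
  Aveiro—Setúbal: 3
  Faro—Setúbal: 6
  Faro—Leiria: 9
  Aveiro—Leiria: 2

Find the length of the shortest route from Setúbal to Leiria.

Checking several routes:
Setúbal→Aveiro→Évora→Faro→Leiria: 3 + 4 + 1 + 9 = 17
Setúbal→Faro→Aveiro→Leiria: 6 + 7 + 2 = 15
Setúbal→Faro→Évora→Aveiro→Leiria: 6 + 1 + 4 + 2 = 13
Setúbal→Aveiro→Leiria: 3 + 2 = 5
Setúbal→Leiria: 9
Setúbal→Faro→Leiria: 6 + 9 = 15
Shortest: 5.

5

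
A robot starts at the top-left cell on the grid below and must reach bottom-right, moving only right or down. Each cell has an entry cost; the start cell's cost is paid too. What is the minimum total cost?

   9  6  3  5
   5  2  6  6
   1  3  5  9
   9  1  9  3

One optimal route is (0,0)→(1,0)→(2,0)→(2,1)→(3,1)→(3,2)→(3,3).
Its cost is 9 + 5 + 1 + 3 + 1 + 9 + 3 = 31.
For comparison, the top-then-right route costs 41.

31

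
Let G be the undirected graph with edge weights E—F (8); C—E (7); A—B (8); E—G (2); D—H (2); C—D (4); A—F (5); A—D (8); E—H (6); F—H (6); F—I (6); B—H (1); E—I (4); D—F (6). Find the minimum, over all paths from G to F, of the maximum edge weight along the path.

A few of the G→F routes:
G -> E -> H -> D -> F: max(2, 6, 2, 6) = 6
G -> E -> H -> F: max(2, 6, 6) = 6
G -> E -> I -> F: max(2, 4, 6) = 6
Smallest bottleneck: 6.

6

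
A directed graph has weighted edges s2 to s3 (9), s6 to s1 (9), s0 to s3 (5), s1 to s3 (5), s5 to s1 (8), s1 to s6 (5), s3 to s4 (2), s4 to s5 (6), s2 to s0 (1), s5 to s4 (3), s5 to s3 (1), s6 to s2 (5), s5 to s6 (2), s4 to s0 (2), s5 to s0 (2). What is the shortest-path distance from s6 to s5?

19

Paths from s6 to s5:
s6-s2-s3-s4-s5: 5 + 9 + 2 + 6 = 22
s6-s2-s0-s3-s4-s5: 5 + 1 + 5 + 2 + 6 = 19
s6-s1-s3-s4-s5: 9 + 5 + 2 + 6 = 22
Shortest: 19.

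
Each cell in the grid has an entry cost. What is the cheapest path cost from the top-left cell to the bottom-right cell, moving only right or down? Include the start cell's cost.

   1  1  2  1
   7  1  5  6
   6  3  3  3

12

Take r0c0 → r0c1 → r1c1 → r2c1 → r2c2 → r2c3 for a total of 1 + 1 + 1 + 3 + 3 + 3 = 12.
For comparison, the top-then-right route costs 14.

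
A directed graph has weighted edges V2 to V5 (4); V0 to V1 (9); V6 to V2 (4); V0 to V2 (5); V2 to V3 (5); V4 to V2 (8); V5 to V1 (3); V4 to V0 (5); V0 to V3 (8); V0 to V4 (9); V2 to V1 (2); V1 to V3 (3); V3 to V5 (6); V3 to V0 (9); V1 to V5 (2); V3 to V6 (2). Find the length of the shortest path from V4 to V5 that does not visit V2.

Paths from V4 to V5 avoiding V2:
V4→V0→V1→V3→V5: 5 + 9 + 3 + 6 = 23
V4→V0→V3→V5: 5 + 8 + 6 = 19
V4→V0→V1→V5: 5 + 9 + 2 = 16
The minimum is 16.

16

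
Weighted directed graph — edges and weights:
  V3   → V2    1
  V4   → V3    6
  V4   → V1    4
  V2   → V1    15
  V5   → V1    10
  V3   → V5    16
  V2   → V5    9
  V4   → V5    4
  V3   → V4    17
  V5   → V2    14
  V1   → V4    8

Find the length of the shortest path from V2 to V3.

Routes from V2 to V3:
V2 → V1 → V4 → V3: 15 + 8 + 6 = 29
V2 → V5 → V1 → V4 → V3: 9 + 10 + 8 + 6 = 33
Best route has total 29.

29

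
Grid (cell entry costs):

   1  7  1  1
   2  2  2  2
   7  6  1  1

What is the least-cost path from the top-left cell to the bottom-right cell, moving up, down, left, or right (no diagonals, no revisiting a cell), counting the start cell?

Cheapest: [0,0]→[1,0]→[1,1]→[1,2]→[2,2]→[2,3]
  1 + 2 + 2 + 2 + 1 + 1 = 9

9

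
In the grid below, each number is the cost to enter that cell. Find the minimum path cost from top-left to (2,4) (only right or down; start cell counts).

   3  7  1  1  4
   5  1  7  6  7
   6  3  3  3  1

Cheapest: (0,0) (1,0) (1,1) (2,1) (2,2) (2,3) (2,4)
  3 + 5 + 1 + 3 + 3 + 3 + 1 = 19
(Top row then right column would cost 24.)

19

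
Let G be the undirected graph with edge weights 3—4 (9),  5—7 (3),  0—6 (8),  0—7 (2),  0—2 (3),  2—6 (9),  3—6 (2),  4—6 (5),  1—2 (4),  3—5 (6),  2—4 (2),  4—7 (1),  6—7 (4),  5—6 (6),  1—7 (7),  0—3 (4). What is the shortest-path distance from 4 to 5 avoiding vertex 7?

Some routes from 4 to 5 avoiding 7:
4-2-0-3-6-5: 2 + 3 + 4 + 2 + 6 = 17
4-6-5: 5 + 6 = 11
4-6-3-5: 5 + 2 + 6 = 13
4-2-6-5: 2 + 9 + 6 = 17
4-3-5: 9 + 6 = 15
4-2-0-3-5: 2 + 3 + 4 + 6 = 15
Best route has total 11.

11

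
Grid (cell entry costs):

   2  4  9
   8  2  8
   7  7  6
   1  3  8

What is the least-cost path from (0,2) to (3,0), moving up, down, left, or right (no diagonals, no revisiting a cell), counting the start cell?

26

Cheapest: (0,2) → (0,1) → (1,1) → (2,1) → (3,1) → (3,0)
  9 + 4 + 2 + 7 + 3 + 1 = 26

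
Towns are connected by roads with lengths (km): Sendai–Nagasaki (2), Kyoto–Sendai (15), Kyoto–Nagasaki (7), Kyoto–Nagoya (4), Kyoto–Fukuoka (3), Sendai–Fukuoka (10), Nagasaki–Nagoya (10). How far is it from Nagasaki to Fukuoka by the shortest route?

10

Routes from Nagasaki to Fukuoka:
Nagasaki-Sendai-Fukuoka: 2 + 10 = 12
Nagasaki-Nagoya-Kyoto-Fukuoka: 10 + 4 + 3 = 17
Nagasaki-Kyoto-Sendai-Fukuoka: 7 + 15 + 10 = 32
Nagasaki-Kyoto-Fukuoka: 7 + 3 = 10
Nagasaki-Sendai-Kyoto-Fukuoka: 2 + 15 + 3 = 20
Nagasaki-Nagoya-Kyoto-Sendai-Fukuoka: 10 + 4 + 15 + 10 = 39
The minimum is 10 km.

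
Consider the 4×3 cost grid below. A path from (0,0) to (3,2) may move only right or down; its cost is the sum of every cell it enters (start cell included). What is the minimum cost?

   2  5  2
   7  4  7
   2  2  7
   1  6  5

Best path: r0c0 r1c0 r2c0 r3c0 r3c1 r3c2
Cost: 2 + 7 + 2 + 1 + 6 + 5 = 23
For comparison, the top-then-right route costs 28.

23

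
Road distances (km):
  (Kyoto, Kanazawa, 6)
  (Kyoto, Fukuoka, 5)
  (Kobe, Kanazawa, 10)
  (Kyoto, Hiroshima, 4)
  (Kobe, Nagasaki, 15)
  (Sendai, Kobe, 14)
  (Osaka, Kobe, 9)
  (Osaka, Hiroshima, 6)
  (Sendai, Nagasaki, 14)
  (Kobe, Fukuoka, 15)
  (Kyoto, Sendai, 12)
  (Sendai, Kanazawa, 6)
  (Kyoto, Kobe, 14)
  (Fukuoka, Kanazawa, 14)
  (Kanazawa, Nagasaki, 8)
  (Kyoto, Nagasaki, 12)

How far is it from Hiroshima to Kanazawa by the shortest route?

Comparing a few candidate routes:
Hiroshima → Kyoto → Kobe → Kanazawa: 4 + 14 + 10 = 28
Hiroshima → Kyoto → Sendai → Kanazawa: 4 + 12 + 6 = 22
Hiroshima → Kyoto → Kanazawa: 4 + 6 = 10
Hiroshima → Osaka → Kobe → Kanazawa: 6 + 9 + 10 = 25
Hiroshima → Kyoto → Fukuoka → Kanazawa: 4 + 5 + 14 = 23
Hiroshima → Kyoto → Nagasaki → Kanazawa: 4 + 12 + 8 = 24
The minimum is 10 km.

10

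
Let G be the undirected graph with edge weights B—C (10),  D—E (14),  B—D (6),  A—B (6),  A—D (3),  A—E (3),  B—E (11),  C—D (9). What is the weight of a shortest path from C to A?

12

Some routes from C to A:
C→D→A: 9 + 3 = 12
C→B→D→A: 10 + 6 + 3 = 19
C→D→B→A: 9 + 6 + 6 = 21
C→B→A: 10 + 6 = 16
Best route has total 12.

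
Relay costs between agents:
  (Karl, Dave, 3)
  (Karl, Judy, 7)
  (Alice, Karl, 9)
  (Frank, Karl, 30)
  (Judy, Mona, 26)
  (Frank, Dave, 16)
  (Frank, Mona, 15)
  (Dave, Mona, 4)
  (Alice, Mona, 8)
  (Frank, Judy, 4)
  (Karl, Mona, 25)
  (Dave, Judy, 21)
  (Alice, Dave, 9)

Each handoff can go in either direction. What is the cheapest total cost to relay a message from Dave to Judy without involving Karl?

20

A few of the Dave→Judy routes:
Dave - Alice - Mona - Frank - Judy: 9 + 8 + 15 + 4 = 36
Dave - Frank - Judy: 16 + 4 = 20
Dave - Judy: 21
Dave - Mona - Frank - Judy: 4 + 15 + 4 = 23
Dave - Mona - Judy: 4 + 26 = 30
Best route has total 20.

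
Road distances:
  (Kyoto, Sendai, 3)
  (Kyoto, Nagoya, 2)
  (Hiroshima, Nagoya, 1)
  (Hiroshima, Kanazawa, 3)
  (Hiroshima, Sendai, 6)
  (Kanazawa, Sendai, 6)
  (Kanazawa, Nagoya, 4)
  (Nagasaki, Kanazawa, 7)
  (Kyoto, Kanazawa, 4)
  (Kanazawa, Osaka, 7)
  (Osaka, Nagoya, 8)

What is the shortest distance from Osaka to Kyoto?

10

Comparing a few candidate routes:
Osaka→Kanazawa→Sendai→Kyoto: 7 + 6 + 3 = 16
Osaka→Kanazawa→Kyoto: 7 + 4 = 11
Osaka→Nagoya→Hiroshima→Kanazawa→Kyoto: 8 + 1 + 3 + 4 = 16
Osaka→Kanazawa→Hiroshima→Nagoya→Kyoto: 7 + 3 + 1 + 2 = 13
Osaka→Kanazawa→Nagoya→Kyoto: 7 + 4 + 2 = 13
Osaka→Nagoya→Kyoto: 8 + 2 = 10
Best route has total 10.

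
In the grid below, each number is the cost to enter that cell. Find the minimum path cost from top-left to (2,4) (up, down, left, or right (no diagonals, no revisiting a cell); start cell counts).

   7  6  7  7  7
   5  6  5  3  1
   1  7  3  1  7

Path r0c0→r1c0→r2c0→r2c1→r2c2→r2c3→r2c4: 7 + 5 + 1 + 7 + 3 + 1 + 7 = 31.

31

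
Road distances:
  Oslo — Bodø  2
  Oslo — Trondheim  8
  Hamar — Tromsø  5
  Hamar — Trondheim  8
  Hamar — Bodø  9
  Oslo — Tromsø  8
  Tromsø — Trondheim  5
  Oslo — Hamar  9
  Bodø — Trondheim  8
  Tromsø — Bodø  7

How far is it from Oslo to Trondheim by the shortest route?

8

Some routes from Oslo to Trondheim:
Oslo-Tromsø-Trondheim: 8 + 5 = 13
Oslo-Trondheim: 8
Oslo-Bodø-Tromsø-Trondheim: 2 + 7 + 5 = 14
Oslo-Bodø-Trondheim: 2 + 8 = 10
Oslo-Hamar-Trondheim: 9 + 8 = 17
The minimum is 8.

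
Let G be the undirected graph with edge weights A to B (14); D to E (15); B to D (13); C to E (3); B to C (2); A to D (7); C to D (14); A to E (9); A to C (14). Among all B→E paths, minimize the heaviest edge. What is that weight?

3

A few of the B→E routes:
B→C→E: max(2, 3) = 3
B→D→A→C→E: max(13, 7, 14, 3) = 14
B→A→D→C→E: max(14, 7, 14, 3) = 14
B→A→E: max(14, 9) = 14
B→A→C→E: max(14, 14, 3) = 14
B→D→A→E: max(13, 7, 9) = 13
Smallest bottleneck: 3.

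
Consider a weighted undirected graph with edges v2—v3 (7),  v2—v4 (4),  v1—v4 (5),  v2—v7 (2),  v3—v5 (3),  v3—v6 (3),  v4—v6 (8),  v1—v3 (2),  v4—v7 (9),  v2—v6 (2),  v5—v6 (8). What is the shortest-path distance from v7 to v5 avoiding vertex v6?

12

Routes from v7 to v5 avoiding v6:
v7 → v2 → v4 → v1 → v3 → v5: 2 + 4 + 5 + 2 + 3 = 16
v7 → v2 → v3 → v5: 2 + 7 + 3 = 12
v7 → v4 → v2 → v3 → v5: 9 + 4 + 7 + 3 = 23
v7 → v4 → v1 → v3 → v5: 9 + 5 + 2 + 3 = 19
Shortest: 12.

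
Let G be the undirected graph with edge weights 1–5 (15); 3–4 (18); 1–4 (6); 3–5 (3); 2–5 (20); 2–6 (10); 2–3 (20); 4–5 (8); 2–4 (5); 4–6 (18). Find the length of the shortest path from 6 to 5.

23

Comparing a few candidate routes:
6-2-4-5: 10 + 5 + 8 = 23
6-2-5: 10 + 20 = 30
6-4-5: 18 + 8 = 26
Shortest: 23.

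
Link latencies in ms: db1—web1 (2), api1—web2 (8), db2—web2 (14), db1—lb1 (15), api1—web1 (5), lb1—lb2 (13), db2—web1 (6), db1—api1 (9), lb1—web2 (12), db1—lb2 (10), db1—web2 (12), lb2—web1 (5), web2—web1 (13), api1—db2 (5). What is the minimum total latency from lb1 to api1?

Comparing a few candidate routes:
lb1 - lb2 - web1 - db1 - api1: 13 + 5 + 2 + 9 = 29
lb1 - db1 - web1 - api1: 15 + 2 + 5 = 22
lb1 - db1 - web1 - db2 - api1: 15 + 2 + 6 + 5 = 28
lb1 - web2 - api1: 12 + 8 = 20
lb1 - lb2 - web1 - api1: 13 + 5 + 5 = 23
lb1 - db1 - api1: 15 + 9 = 24
Shortest: 20 ms.

20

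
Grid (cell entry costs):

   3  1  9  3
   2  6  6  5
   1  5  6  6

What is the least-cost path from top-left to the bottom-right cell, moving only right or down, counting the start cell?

23

Path (0,0) -> (1,0) -> (2,0) -> (2,1) -> (2,2) -> (2,3): 3 + 2 + 1 + 5 + 6 + 6 = 23.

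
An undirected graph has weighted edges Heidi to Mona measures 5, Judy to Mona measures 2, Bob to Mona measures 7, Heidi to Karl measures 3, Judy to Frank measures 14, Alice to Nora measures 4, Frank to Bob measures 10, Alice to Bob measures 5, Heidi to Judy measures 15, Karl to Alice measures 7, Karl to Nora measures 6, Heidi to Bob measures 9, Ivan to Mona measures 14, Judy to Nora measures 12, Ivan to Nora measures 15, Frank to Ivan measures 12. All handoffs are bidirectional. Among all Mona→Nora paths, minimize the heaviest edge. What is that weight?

Comparing a few candidate routes:
Mona→Heidi→Karl→Nora: max(5, 3, 6) = 6
Mona→Bob→Alice→Nora: max(7, 5, 4) = 7
Mona→Heidi→Karl→Alice→Nora: max(5, 3, 7, 4) = 7
Mona→Bob→Alice→Karl→Nora: max(7, 5, 7, 6) = 7
Smallest bottleneck: 6.

6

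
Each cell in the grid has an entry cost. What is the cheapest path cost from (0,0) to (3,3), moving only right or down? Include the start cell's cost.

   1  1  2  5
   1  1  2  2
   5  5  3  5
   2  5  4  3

15

Best path: [0,0] [0,1] [1,1] [1,2] [1,3] [2,3] [3,3]
Cost: 1 + 1 + 1 + 2 + 2 + 5 + 3 = 15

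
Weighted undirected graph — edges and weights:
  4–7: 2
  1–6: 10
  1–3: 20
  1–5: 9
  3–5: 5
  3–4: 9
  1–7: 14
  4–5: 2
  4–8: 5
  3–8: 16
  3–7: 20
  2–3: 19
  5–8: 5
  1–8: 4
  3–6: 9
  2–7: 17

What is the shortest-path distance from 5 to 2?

Some routes from 5 to 2:
5-4-7-2: 2 + 2 + 17 = 21
5-8-4-7-2: 5 + 5 + 2 + 17 = 29
5-4-3-2: 2 + 9 + 19 = 30
5-3-4-7-2: 5 + 9 + 2 + 17 = 33
5-3-2: 5 + 19 = 24
Shortest: 21.

21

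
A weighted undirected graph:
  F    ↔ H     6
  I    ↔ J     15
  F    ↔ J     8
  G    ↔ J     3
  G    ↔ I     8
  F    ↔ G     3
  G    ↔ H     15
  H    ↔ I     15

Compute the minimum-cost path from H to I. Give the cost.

15

Some routes from H to I:
H -> G -> I: 15 + 8 = 23
H -> F -> G -> I: 6 + 3 + 8 = 17
H -> I: 15
The minimum is 15.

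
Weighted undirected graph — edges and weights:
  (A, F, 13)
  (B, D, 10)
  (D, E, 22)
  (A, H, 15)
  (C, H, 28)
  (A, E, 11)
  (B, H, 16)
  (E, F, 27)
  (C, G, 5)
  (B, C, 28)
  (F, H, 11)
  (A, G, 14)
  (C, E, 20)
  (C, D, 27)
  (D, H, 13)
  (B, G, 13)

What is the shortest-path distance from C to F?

Comparing a few candidate routes:
C - G - B - H - F: 5 + 13 + 16 + 11 = 45
C - G - A - F: 5 + 14 + 13 = 32
C - E - F: 20 + 27 = 47
C - H - F: 28 + 11 = 39
C - E - A - F: 20 + 11 + 13 = 44
C - G - A - H - F: 5 + 14 + 15 + 11 = 45
The minimum is 32.

32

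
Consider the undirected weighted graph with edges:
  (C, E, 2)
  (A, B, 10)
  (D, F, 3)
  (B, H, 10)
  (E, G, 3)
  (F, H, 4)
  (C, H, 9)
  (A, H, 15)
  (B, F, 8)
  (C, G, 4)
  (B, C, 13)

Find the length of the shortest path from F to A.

18

Comparing a few candidate routes:
F-B-A: 8 + 10 = 18
F-H-B-A: 4 + 10 + 10 = 24
F-H-A: 4 + 15 = 19
Shortest: 18.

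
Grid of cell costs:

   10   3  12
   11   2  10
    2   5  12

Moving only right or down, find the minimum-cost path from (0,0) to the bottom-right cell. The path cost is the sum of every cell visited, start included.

Cheapest: r0c0 → r0c1 → r1c1 → r2c1 → r2c2
  10 + 3 + 2 + 5 + 12 = 32
For comparison, the top-then-right route costs 47.

32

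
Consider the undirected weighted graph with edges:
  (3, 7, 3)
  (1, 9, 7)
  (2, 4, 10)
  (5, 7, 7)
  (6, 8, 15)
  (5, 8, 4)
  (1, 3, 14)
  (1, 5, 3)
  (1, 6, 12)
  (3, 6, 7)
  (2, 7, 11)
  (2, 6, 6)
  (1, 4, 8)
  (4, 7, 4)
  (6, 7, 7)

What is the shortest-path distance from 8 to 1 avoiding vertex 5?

27

Checking several routes:
8 -> 6 -> 2 -> 4 -> 1: 15 + 6 + 10 + 8 = 39
8 -> 6 -> 7 -> 4 -> 1: 15 + 7 + 4 + 8 = 34
8 -> 6 -> 7 -> 3 -> 1: 15 + 7 + 3 + 14 = 39
8 -> 6 -> 1: 15 + 12 = 27
8 -> 6 -> 3 -> 7 -> 4 -> 1: 15 + 7 + 3 + 4 + 8 = 37
8 -> 6 -> 3 -> 1: 15 + 7 + 14 = 36
Best route has total 27.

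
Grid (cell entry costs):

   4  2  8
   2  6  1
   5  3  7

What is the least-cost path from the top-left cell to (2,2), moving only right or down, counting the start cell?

Take [0,0] -> [0,1] -> [1,1] -> [1,2] -> [2,2] for a total of 4 + 2 + 6 + 1 + 7 = 20.

20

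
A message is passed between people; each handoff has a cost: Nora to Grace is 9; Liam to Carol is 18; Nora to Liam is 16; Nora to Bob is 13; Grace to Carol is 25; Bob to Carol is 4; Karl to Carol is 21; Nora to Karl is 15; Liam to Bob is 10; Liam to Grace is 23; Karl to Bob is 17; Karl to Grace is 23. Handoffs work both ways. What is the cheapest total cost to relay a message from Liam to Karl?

27

Checking several routes:
Liam -> Bob -> Karl: 10 + 17 = 27
Liam -> Nora -> Karl: 16 + 15 = 31
Liam -> Bob -> Carol -> Karl: 10 + 4 + 21 = 35
Best route has total 27.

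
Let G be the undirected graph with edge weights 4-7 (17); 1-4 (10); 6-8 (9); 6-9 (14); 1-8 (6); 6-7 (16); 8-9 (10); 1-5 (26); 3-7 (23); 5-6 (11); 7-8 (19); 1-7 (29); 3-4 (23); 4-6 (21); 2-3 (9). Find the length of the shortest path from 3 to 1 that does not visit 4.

A few of the 3→1 routes:
3 → 7 → 6 → 9 → 8 → 1: 23 + 16 + 14 + 10 + 6 = 69
3 → 7 → 8 → 1: 23 + 19 + 6 = 48
3 → 7 → 1: 23 + 29 = 52
3 → 7 → 6 → 8 → 1: 23 + 16 + 9 + 6 = 54
3 → 7 → 6 → 5 → 1: 23 + 16 + 11 + 26 = 76
Shortest: 48.

48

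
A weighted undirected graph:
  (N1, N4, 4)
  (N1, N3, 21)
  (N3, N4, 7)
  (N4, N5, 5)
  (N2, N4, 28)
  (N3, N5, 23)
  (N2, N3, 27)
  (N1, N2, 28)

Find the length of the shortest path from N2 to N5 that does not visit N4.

Candidate routes:
N2 → N3 → N5: 27 + 23 = 50
N2 → N1 → N3 → N5: 28 + 21 + 23 = 72
Best route has total 50.

50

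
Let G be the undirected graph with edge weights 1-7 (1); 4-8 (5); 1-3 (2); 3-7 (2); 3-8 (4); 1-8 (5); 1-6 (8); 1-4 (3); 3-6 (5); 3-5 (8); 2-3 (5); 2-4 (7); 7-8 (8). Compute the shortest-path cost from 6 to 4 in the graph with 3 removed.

Candidate routes:
6 - 1 - 4: 8 + 3 = 11
6 - 1 - 7 - 8 - 4: 8 + 1 + 8 + 5 = 22
6 - 1 - 8 - 4: 8 + 5 + 5 = 18
Best route has total 11.

11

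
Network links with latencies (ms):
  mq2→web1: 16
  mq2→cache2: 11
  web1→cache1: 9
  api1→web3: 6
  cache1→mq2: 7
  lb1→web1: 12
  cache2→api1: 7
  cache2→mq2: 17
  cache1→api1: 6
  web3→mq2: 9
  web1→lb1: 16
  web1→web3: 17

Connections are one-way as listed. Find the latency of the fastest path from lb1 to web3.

29

Paths from lb1 to web3:
lb1-web1-cache1-api1-web3: 12 + 9 + 6 + 6 = 33
lb1-web1-cache1-mq2-cache2-api1-web3: 12 + 9 + 7 + 11 + 7 + 6 = 52
lb1-web1-web3: 12 + 17 = 29
Shortest: 29 ms.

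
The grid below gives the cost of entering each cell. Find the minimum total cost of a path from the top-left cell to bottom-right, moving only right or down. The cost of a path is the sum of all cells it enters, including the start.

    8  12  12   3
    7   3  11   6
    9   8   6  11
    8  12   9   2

43

Path [0,0] -> [1,0] -> [1,1] -> [2,1] -> [2,2] -> [3,2] -> [3,3]: 8 + 7 + 3 + 8 + 6 + 9 + 2 = 43.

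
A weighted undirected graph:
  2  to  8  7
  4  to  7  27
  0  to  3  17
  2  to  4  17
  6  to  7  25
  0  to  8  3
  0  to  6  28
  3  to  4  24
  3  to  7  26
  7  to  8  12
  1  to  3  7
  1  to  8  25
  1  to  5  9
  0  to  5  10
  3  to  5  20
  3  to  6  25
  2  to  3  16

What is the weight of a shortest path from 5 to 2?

20

Checking several routes:
5 -> 3 -> 2: 20 + 16 = 36
5 -> 1 -> 3 -> 2: 9 + 7 + 16 = 32
5 -> 0 -> 8 -> 2: 10 + 3 + 7 = 20
The minimum is 20.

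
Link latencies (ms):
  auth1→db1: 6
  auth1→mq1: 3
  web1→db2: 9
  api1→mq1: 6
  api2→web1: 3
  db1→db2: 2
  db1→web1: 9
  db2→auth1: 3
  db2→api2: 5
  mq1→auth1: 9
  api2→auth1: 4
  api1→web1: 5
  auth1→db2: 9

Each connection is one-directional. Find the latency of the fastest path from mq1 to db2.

Candidate routes:
mq1→auth1→db1→db2: 9 + 6 + 2 = 17
mq1→auth1→db2: 9 + 9 = 18
mq1→auth1→db1→web1→db2: 9 + 6 + 9 + 9 = 33
Shortest: 17 ms.

17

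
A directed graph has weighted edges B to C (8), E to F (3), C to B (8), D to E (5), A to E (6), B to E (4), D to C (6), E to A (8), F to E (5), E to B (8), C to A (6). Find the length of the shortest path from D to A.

12

Candidate routes:
D → C → B → E → A: 6 + 8 + 4 + 8 = 26
D → E → B → C → A: 5 + 8 + 8 + 6 = 27
D → E → A: 5 + 8 = 13
D → C → A: 6 + 6 = 12
Shortest: 12.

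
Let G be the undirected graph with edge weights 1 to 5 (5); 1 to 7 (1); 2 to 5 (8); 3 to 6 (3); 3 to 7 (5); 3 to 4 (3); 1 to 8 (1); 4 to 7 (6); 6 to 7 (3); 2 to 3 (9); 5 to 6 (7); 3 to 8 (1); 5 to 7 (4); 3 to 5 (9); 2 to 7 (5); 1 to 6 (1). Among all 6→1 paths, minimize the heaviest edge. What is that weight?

Checking several routes:
6 → 7 → 1: max(3, 1) = 3
6 → 3 → 8 → 1: max(3, 1, 1) = 3
6 → 7 → 5 → 1: max(3, 4, 5) = 5
6 → 1: max(1) = 1
6 → 3 → 7 → 1: max(3, 5, 1) = 5
6 → 7 → 3 → 8 → 1: max(3, 5, 1, 1) = 5
Best route has worst link 1.

1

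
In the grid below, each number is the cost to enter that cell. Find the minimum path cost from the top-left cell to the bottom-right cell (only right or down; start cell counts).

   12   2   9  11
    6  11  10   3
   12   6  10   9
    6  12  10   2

47

Take [0,0] [0,1] [0,2] [1,2] [1,3] [2,3] [3,3] for a total of 12 + 2 + 9 + 10 + 3 + 9 + 2 = 47.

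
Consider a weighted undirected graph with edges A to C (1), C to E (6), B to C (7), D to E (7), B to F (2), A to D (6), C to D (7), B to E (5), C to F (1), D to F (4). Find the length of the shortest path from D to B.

6

Checking several routes:
D - A - C - F - B: 6 + 1 + 1 + 2 = 10
D - F - C - B: 4 + 1 + 7 = 12
D - C - F - B: 7 + 1 + 2 = 10
D - E - B: 7 + 5 = 12
D - F - B: 4 + 2 = 6
D - C - B: 7 + 7 = 14
The minimum is 6.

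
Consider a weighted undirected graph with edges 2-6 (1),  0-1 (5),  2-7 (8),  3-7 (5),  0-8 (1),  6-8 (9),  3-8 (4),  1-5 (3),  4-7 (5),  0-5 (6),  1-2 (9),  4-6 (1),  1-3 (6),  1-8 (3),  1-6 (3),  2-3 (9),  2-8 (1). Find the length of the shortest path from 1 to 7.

A few of the 1→7 routes:
1 → 6 → 4 → 7: 3 + 1 + 5 = 9
1 → 8 → 3 → 7: 3 + 4 + 5 = 12
1 → 3 → 7: 6 + 5 = 11
1 → 8 → 2 → 6 → 4 → 7: 3 + 1 + 1 + 1 + 5 = 11
1 → 8 → 2 → 7: 3 + 1 + 8 = 12
Shortest: 9.

9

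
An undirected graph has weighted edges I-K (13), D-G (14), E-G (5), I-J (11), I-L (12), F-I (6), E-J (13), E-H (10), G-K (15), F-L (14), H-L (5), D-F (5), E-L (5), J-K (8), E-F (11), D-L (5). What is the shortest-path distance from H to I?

Comparing a few candidate routes:
H-L-D-F-I: 5 + 5 + 5 + 6 = 21
H-L-E-F-I: 5 + 5 + 11 + 6 = 27
H-L-I: 5 + 12 = 17
H-E-L-I: 10 + 5 + 12 = 27
H-L-F-I: 5 + 14 + 6 = 25
Shortest: 17.

17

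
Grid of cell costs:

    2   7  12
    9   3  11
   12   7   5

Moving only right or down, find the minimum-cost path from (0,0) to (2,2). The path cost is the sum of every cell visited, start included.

24

One optimal route is (0,0) (0,1) (1,1) (2,1) (2,2).
Its cost is 2 + 7 + 3 + 7 + 5 = 24.
(Top row then right column would cost 37.)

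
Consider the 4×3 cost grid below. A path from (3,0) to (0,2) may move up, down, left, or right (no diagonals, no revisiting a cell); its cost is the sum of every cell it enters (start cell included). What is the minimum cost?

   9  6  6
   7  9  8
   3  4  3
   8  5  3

32

One optimal route is r3c0 -> r2c0 -> r2c1 -> r2c2 -> r1c2 -> r0c2.
Its cost is 8 + 3 + 4 + 3 + 8 + 6 = 32.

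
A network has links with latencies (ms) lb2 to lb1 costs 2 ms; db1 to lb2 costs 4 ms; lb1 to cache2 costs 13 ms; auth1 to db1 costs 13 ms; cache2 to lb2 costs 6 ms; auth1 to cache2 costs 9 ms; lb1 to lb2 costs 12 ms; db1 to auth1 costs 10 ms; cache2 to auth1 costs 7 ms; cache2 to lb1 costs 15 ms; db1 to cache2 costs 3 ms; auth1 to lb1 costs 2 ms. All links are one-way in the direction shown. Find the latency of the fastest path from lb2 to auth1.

22

Paths from lb2 to auth1:
lb2 -> lb1 -> cache2 -> auth1: 2 + 13 + 7 = 22
The minimum is 22 ms.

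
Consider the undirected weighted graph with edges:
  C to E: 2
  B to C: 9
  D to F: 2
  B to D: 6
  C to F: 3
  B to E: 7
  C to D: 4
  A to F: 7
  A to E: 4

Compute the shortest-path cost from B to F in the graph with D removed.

12

Candidate routes:
B - E - C - F: 7 + 2 + 3 = 12
B - C - F: 9 + 3 = 12
B - C - E - A - F: 9 + 2 + 4 + 7 = 22
B - E - A - F: 7 + 4 + 7 = 18
The minimum is 12.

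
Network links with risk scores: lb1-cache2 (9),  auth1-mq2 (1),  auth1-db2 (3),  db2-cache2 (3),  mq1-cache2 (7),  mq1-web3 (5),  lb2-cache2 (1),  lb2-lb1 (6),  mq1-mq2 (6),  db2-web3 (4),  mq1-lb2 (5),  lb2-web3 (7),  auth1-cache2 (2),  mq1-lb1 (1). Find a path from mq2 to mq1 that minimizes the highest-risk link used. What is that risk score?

Some routes from mq2 to mq1:
mq2 - auth1 - cache2 - lb2 - mq1: max(1, 2, 1, 5) = 5
mq2 - auth1 - db2 - web3 - mq1: max(1, 3, 4, 5) = 5
mq2 - auth1 - cache2 - db2 - web3 - mq1: max(1, 2, 3, 4, 5) = 5
Smallest bottleneck: 5.

5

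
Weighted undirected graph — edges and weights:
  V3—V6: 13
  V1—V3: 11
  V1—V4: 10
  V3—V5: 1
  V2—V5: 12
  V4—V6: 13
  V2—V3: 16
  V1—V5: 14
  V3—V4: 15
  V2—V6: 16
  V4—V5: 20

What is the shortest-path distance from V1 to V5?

12

Comparing a few candidate routes:
V1→V3→V5: 11 + 1 = 12
V1→V4→V6→V3→V5: 10 + 13 + 13 + 1 = 37
V1→V4→V5: 10 + 20 = 30
V1→V3→V2→V5: 11 + 16 + 12 = 39
V1→V4→V3→V5: 10 + 15 + 1 = 26
V1→V5: 14
Best route has total 12.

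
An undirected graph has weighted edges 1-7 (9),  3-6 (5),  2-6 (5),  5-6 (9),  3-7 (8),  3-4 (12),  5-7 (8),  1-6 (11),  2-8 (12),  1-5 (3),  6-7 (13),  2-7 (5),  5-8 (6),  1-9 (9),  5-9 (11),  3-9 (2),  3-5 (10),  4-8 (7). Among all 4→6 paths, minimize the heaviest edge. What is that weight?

8

A few of the 4→6 routes:
4-8-5-1-9-3-6: max(7, 6, 3, 9, 2, 5) = 9
4-8-5-1-7-2-6: max(7, 6, 3, 9, 5, 5) = 9
4-8-5-1-9-3-7-2-6: max(7, 6, 3, 9, 2, 8, 5, 5) = 9
4-8-5-7-2-6: max(7, 6, 8, 5, 5) = 8
4-8-5-1-7-3-6: max(7, 6, 3, 9, 8, 5) = 9
4-8-5-7-3-6: max(7, 6, 8, 8, 5) = 8
The minimum achievable maximum is 8.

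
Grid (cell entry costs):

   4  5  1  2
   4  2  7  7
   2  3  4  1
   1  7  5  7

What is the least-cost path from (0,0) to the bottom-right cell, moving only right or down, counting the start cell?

25

One optimal route is (0,0) (1,0) (1,1) (2,1) (2,2) (2,3) (3,3).
Its cost is 4 + 4 + 2 + 3 + 4 + 1 + 7 = 25.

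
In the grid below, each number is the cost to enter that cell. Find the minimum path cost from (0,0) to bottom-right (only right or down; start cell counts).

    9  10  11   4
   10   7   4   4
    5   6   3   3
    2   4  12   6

Best path: (0,0) → (0,1) → (1,1) → (1,2) → (2,2) → (2,3) → (3,3)
Cost: 9 + 10 + 7 + 4 + 3 + 3 + 6 = 42

42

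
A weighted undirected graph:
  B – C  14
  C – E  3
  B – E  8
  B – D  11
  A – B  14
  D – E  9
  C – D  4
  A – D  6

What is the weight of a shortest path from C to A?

Checking several routes:
C-D-A: 4 + 6 = 10
C-E-D-A: 3 + 9 + 6 = 18
C-B-A: 14 + 14 = 28
C-E-B-A: 3 + 8 + 14 = 25
Best route has total 10.

10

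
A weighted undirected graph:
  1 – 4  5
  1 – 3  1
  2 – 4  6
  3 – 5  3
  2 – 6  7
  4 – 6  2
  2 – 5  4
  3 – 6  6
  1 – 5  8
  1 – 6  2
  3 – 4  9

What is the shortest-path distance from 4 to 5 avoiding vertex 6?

9

Paths from 4 to 5 avoiding 6:
4 -> 3 -> 1 -> 5: 9 + 1 + 8 = 18
4 -> 1 -> 5: 5 + 8 = 13
4 -> 2 -> 5: 6 + 4 = 10
4 -> 1 -> 3 -> 5: 5 + 1 + 3 = 9
4 -> 3 -> 5: 9 + 3 = 12
The minimum is 9.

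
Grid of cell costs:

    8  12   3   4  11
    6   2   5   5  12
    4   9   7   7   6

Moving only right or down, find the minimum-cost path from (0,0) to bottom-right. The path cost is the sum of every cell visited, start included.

39

One optimal route is r0c0→r1c0→r1c1→r1c2→r1c3→r2c3→r2c4.
Its cost is 8 + 6 + 2 + 5 + 5 + 7 + 6 = 39.
(Top row then right column would cost 56.)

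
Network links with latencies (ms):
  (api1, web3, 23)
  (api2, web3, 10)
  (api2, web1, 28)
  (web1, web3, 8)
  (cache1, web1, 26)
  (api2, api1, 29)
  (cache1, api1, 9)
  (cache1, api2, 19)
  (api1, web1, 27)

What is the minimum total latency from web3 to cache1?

A few of the web3→cache1 routes:
web3-web1-cache1: 8 + 26 = 34
web3-api1-cache1: 23 + 9 = 32
web3-web1-api1-cache1: 8 + 27 + 9 = 44
web3-api2-cache1: 10 + 19 = 29
web3-api2-api1-cache1: 10 + 29 + 9 = 48
The minimum is 29 ms.

29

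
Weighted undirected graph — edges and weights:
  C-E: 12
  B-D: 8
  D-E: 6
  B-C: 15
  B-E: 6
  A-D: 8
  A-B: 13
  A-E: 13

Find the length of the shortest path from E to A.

13

A few of the E→A routes:
E→B→D→A: 6 + 8 + 8 = 22
E→B→A: 6 + 13 = 19
E→D→A: 6 + 8 = 14
E→A: 13
The minimum is 13.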